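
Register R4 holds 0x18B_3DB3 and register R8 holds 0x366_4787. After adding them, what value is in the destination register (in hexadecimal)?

Add column by column in base 16, right to left:
  3+7 = A
  B+8 = 3 carry 1
  D+7+1 = 5 carry 1
  3+4+1 = 8
  B+6 = 1 carry 1
  8+6+1 = F
  1+3 = 4

0x4F1853A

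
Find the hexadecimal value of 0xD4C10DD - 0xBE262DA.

0x169AE03

Subtract column by column in base 16:
  D-A → 3
  D-D → 0
  0-2 → E (borrow)
  1-6-1 → A (borrow)
  C-2-1 → 9
  4-E → 6 (borrow)
  D-B-1 → 1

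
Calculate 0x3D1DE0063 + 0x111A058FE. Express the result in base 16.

0x4E37E5961

Add column by column in base 16, right to left:
  3+E = 1 carry 1
  6+F+1 = 6 carry 1
  0+8+1 = 9
  0+5 = 5
  E+0 = E
  D+A = 7 carry 1
  1+1+1 = 3
  D+1 = E
  3+1 = 4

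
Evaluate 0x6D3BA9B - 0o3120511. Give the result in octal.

0o661614522

0x6D3BA9B = 0o664735233 in octal.
Subtract column by column in base 8:
  3-1 → 2
  3-1 → 2
  2-5 → 5 (borrow)
  5-0-1 → 4
  3-2 → 1
  7-1 → 6
  4-3 → 1
  6-0 → 6
  6-0 → 6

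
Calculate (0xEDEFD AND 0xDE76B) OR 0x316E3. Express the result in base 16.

0xFD6EB

0xEDEFD AND 0xDE76B = 0xCC669.
Then OR with 0x316E3.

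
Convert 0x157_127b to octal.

Expand each hex digit to 4 bits: 1=0001 5=0101 7=0111 1=0001 2=0010 7=0111 b=1011.
Group the bits in threes: 001 010 101 110 001 001 001 111 011 → 125611173.

0o125611173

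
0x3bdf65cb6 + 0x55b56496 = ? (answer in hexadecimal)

0x413abc14c

Add column by column in base 16, right to left:
  6+6 = c
  b+9 = 4 carry 1
  c+4+1 = 1 carry 1
  5+6+1 = c
  6+5 = b
  f+b = a carry 1
  d+5+1 = 3 carry 1
  b+5+1 = 1 carry 1
  3+0+1 = 4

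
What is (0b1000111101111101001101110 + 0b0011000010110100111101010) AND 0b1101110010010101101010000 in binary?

0b1100000000010000001010000

Add column by column in base 2, right to left:
  0+0 = 0
  1+1 = 0 carry 1
  1+0+1 = 0 carry 1
  1+1+1 = 1 carry 1
  0+0+1 = 1
  1+1 = 0 carry 1
  1+1+1 = 1 carry 1
  0+1+1 = 0 carry 1
  0+1+1 = 0 carry 1
  1+0+1 = 0 carry 1
  0+0+1 = 1
  1+1 = 0 carry 1
  1+0+1 = 0 carry 1
  1+1+1 = 1 carry 1
  1+1+1 = 1 carry 1
  1+0+1 = 0 carry 1
  0+1+1 = 0 carry 1
  1+0+1 = 0 carry 1
  1+0+1 = 0 carry 1
  1+0+1 = 0 carry 1
  1+0+1 = 0 carry 1
  0+1+1 = 0 carry 1
  0+1+1 = 0 carry 1
  0+0+1 = 1
  1+0 = 1
Sum = 0b1100000000110010001011000; now AND with 0b1101110010010101101010000:
  1100000000110010001011000
& 1101110010010101101010000
= 1100000000010000001010000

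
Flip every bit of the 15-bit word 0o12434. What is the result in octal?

Each oct digit d becomes 7−d:
  1→6, 2→5, 4→3, 3→4, 4→3

0o65343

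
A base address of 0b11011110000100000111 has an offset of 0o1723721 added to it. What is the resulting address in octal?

0o5304330

0b11011110000100000111 = 0o3360407 in octal.
Add column by column in base 8, right to left:
  7+1 = 0 carry 1
  0+2+1 = 3
  4+7 = 3 carry 1
  0+3+1 = 4
  6+2 = 0 carry 1
  3+7+1 = 3 carry 1
  3+1+1 = 5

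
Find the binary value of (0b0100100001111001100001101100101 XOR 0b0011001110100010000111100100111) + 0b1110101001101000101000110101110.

0b10110011001000100001110111110000

First 0b0100100001111001100001101100101 XOR 0b0011001110100010000111100100111 = 0b0111101111011011100110001000010.
Add column by column in base 2, right to left:
  0+0 = 0
  1+1 = 0 carry 1
  0+1+1 = 0 carry 1
  0+1+1 = 0 carry 1
  0+0+1 = 1
  0+1 = 1
  1+0 = 1
  0+1 = 1
  0+1 = 1
  0+0 = 0
  1+0 = 1
  1+0 = 1
  0+1 = 1
  0+0 = 0
  1+1 = 0 carry 1
  1+0+1 = 0 carry 1
  1+0+1 = 0 carry 1
  0+0+1 = 1
  1+1 = 0 carry 1
  1+0+1 = 0 carry 1
  0+1+1 = 0 carry 1
  1+1+1 = 1 carry 1
  1+0+1 = 0 carry 1
  1+0+1 = 0 carry 1
  1+1+1 = 1 carry 1
  0+0+1 = 1
  1+1 = 0 carry 1
  1+0+1 = 0 carry 1
  1+1+1 = 1 carry 1
  1+1+1 = 1 carry 1
  0+1+1 = 0 carry 1
  final carry 1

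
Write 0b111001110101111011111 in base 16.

Group the bits into nibbles: 0001 1100 1110 1011 1101 1111 → 1CEBDF.

0x1CEBDF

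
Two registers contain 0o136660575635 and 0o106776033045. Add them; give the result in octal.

0o245656630702

Add column by column in base 8, right to left:
  5+5 = 2 carry 1
  3+4+1 = 0 carry 1
  6+0+1 = 7
  5+3 = 0 carry 1
  7+3+1 = 3 carry 1
  5+0+1 = 6
  0+6 = 6
  6+7 = 5 carry 1
  6+7+1 = 6 carry 1
  6+6+1 = 5 carry 1
  3+0+1 = 4
  1+1 = 2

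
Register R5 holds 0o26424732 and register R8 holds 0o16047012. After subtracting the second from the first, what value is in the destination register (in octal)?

0o10355720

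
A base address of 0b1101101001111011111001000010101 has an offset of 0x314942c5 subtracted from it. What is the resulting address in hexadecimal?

0x3bf4af50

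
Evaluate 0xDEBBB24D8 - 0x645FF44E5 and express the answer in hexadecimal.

Subtract column by column in base 16:
  8-5 → 3
  D-E → F (borrow)
  4-4-1 → F (borrow)
  2-4-1 → D (borrow)
  B-F-1 → B (borrow)
  B-F-1 → B (borrow)
  B-5-1 → 5
  E-4 → A
  D-6 → 7

0x7A5BBDFF3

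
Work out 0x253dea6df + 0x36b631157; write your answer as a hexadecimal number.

0x5bf41b836

Add column by column in base 16, right to left:
  f+7 = 6 carry 1
  d+5+1 = 3 carry 1
  6+1+1 = 8
  a+1 = b
  e+3 = 1 carry 1
  d+6+1 = 4 carry 1
  3+b+1 = f
  5+6 = b
  2+3 = 5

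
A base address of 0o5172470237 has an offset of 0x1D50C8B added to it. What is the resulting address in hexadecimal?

0x2BBF7D2A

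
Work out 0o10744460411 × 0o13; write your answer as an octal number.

Multiply each base-8 digit by 11, carrying:
  1×11 = 11 → write 3 carry 1
  1×11+1 = 12 → write 4 carry 1
  4×11+1 = 45 → write 5 carry 5
  0×11+5 = 5 → write 5
  6×11 = 66 → write 2 carry 8
  4×11+8 = 52 → write 4 carry 6
  4×11+6 = 50 → write 2 carry 6
  4×11+6 = 50 → write 2 carry 6
  7×11+6 = 83 → write 3 carry 10
  0×11+10 = 10 → write 2 carry 1
  1×11+1 = 12 → write 4 carry 1
  remaining carry: 1

0o142322425543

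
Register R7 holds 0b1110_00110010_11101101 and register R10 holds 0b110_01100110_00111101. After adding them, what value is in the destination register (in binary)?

Add column by column in base 2, right to left:
  1+1 = 0 carry 1
  0+0+1 = 1
  1+1 = 0 carry 1
  1+1+1 = 1 carry 1
  0+1+1 = 0 carry 1
  1+1+1 = 1 carry 1
  1+0+1 = 0 carry 1
  1+0+1 = 0 carry 1
  0+0+1 = 1
  1+1 = 0 carry 1
  0+1+1 = 0 carry 1
  0+0+1 = 1
  1+0 = 1
  1+1 = 0 carry 1
  0+1+1 = 0 carry 1
  0+0+1 = 1
  0+0 = 0
  1+1 = 0 carry 1
  1+1+1 = 1 carry 1
  1+0+1 = 0 carry 1
  final carry 1

0b101001001100100101010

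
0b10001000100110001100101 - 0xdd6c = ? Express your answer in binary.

0b10000110110111011111001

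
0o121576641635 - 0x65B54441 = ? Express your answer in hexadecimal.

0x22845FF5C

0o121576641635 = 0x28DFB439D in hexadecimal.
Subtract column by column in base 16:
  D-1 → C
  9-4 → 5
  3-4 → F (borrow)
  4-4-1 → F (borrow)
  B-5-1 → 5
  F-B → 4
  D-5 → 8
  8-6 → 2
  2-0 → 2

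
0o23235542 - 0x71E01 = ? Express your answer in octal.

0x71E01 = 0o1617001 in octal.
Subtract column by column in base 8:
  2-1 → 1
  4-0 → 4
  5-0 → 5
  5-7 → 6 (borrow)
  3-1-1 → 1
  2-6 → 4 (borrow)
  3-1-1 → 1
  2-0 → 2

0o21416541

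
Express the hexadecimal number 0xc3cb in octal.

Expand each hex digit to 4 bits: c=1100 3=0011 c=1100 b=1011.
Group the bits in threes: 001 100 001 111 001 011 → 141713.

0o141713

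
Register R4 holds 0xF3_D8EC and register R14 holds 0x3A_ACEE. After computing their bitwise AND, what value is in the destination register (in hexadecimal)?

0x3288EC

AND each hex digit independently (no carries):
  F&3=3, 3&A=2, D&A=8, 8&C=8, E&E=E, C&E=C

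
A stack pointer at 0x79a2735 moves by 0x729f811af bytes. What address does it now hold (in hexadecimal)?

Add column by column in base 16, right to left:
  5+f = 4 carry 1
  3+a+1 = e
  7+1 = 8
  2+1 = 3
  a+8 = 2 carry 1
  9+f+1 = 9 carry 1
  7+9+1 = 1 carry 1
  0+2+1 = 3
  0+7 = 7

0x7319238e4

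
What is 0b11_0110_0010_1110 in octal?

0o33056

Group the bits in threes: 011 011 000 101 110 → 33056.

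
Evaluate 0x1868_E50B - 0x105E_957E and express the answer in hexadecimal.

0x80A4F8D

Subtract column by column in base 16:
  B-E → D (borrow)
  0-7-1 → 8 (borrow)
  5-5-1 → F (borrow)
  E-9-1 → 4
  8-E → A (borrow)
  6-5-1 → 0
  8-0 → 8
  1-1 → 0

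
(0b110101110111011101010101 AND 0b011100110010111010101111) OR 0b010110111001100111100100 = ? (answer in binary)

0b10110111011111111100101

0b110101110111011101010101 AND 0b011100110010111010101111 = 0b010100110010011000000101.
Then OR with 0b010110111001100111100100.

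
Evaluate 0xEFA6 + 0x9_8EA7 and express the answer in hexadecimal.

0xA7E4D

Add column by column in base 16, right to left:
  6+7 = D
  A+A = 4 carry 1
  F+E+1 = E carry 1
  E+8+1 = 7 carry 1
  0+9+1 = A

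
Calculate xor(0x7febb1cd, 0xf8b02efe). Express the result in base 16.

0x875b9f33

XOR each hex digit independently (no carries):
  7^f=8, f^8=7, e^b=5, b^0=b, b^2=9, 1^e=f, c^f=3, d^e=3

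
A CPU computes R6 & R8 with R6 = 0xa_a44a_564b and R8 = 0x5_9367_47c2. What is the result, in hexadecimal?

0x080424642

AND each hex digit independently (no carries):
  a&5=0, a&9=8, 4&3=0, 4&6=4, a&7=2, 5&4=4, 6&7=6, 4&c=4, b&2=2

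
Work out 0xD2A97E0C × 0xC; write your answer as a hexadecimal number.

0x9DFF1E890

Multiply each base-16 digit by 12, carrying:
  C×12 = 144 → write 0 carry 9
  0×12+9 = 9 → write 9
  E×12 = 168 → write 8 carry 10
  7×12+10 = 94 → write E carry 5
  9×12+5 = 113 → write 1 carry 7
  A×12+7 = 127 → write F carry 7
  2×12+7 = 31 → write F carry 1
  D×12+1 = 157 → write D carry 9
  remaining carry: 9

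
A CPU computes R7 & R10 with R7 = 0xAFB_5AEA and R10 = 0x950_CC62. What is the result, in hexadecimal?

0x8504862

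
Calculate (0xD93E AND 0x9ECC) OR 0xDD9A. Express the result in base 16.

0xD93E AND 0x9ECC = 0x980C.
Then OR with 0xDD9A.

0xDD9E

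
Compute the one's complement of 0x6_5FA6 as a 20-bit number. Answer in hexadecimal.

0x9A059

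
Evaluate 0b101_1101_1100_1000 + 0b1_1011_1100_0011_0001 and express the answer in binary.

0b100001100111111001

Add column by column in base 2, right to left:
  0+1 = 1
  0+0 = 0
  0+0 = 0
  1+0 = 1
  0+1 = 1
  0+1 = 1
  1+0 = 1
  1+0 = 1
  1+0 = 1
  0+0 = 0
  1+1 = 0 carry 1
  1+1+1 = 1 carry 1
  1+1+1 = 1 carry 1
  0+1+1 = 0 carry 1
  1+0+1 = 0 carry 1
  0+1+1 = 0 carry 1
  0+1+1 = 0 carry 1
  final carry 1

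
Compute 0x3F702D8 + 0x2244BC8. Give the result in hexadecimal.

0x61B4EA0

Add column by column in base 16, right to left:
  8+8 = 0 carry 1
  D+C+1 = A carry 1
  2+B+1 = E
  0+4 = 4
  7+4 = B
  F+2 = 1 carry 1
  3+2+1 = 6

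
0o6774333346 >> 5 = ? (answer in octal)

5 bits is not a whole number of base-8 digits; in binary: 110111111100011011011011100110 >> 5 = 1101111111000110110110111.

0o157706667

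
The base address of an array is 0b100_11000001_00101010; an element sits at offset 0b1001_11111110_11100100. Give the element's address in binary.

Add column by column in base 2, right to left:
  0+0 = 0
  1+0 = 1
  0+1 = 1
  1+0 = 1
  0+0 = 0
  1+1 = 0 carry 1
  0+1+1 = 0 carry 1
  0+1+1 = 0 carry 1
  1+0+1 = 0 carry 1
  0+1+1 = 0 carry 1
  0+1+1 = 0 carry 1
  0+1+1 = 0 carry 1
  0+1+1 = 0 carry 1
  0+1+1 = 0 carry 1
  1+1+1 = 1 carry 1
  1+1+1 = 1 carry 1
  0+1+1 = 0 carry 1
  0+0+1 = 1
  1+0 = 1
  0+1 = 1

0b11101100000000001110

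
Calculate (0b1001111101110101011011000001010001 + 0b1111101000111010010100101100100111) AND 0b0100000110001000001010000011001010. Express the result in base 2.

Add column by column in base 2, right to left:
  1+1 = 0 carry 1
  0+1+1 = 0 carry 1
  0+1+1 = 0 carry 1
  0+0+1 = 1
  1+0 = 1
  0+1 = 1
  1+0 = 1
  0+0 = 0
  0+1 = 1
  0+1 = 1
  0+0 = 0
  0+1 = 1
  1+0 = 1
  1+0 = 1
  0+1 = 1
  1+0 = 1
  1+1 = 0 carry 1
  0+0+1 = 1
  1+0 = 1
  0+1 = 1
  1+0 = 1
  0+1 = 1
  1+1 = 0 carry 1
  1+1+1 = 1 carry 1
  1+0+1 = 0 carry 1
  0+0+1 = 1
  1+0 = 1
  1+1 = 0 carry 1
  1+0+1 = 0 carry 1
  1+1+1 = 1 carry 1
  1+1+1 = 1 carry 1
  0+1+1 = 0 carry 1
  0+1+1 = 0 carry 1
  1+1+1 = 1 carry 1
  final carry 1
Sum = 0b11001100110101111101111101101111000; now AND with 0b0100000110001000001010000011001010:
  11001100110101111101111101101111000
& 00100000110001000001010000011001010
= 00000000110001000001010000001001000

0b110001000001010000001001000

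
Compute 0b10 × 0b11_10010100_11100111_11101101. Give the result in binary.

0b111001010011100111111011010

Multiply each base-2 digit by 2, carrying:
  1×2 = 2 → write 0 carry 1
  0×2+1 = 1 → write 1
  1×2 = 2 → write 0 carry 1
  1×2+1 = 3 → write 1 carry 1
  0×2+1 = 1 → write 1
  1×2 = 2 → write 0 carry 1
  1×2+1 = 3 → write 1 carry 1
  1×2+1 = 3 → write 1 carry 1
  1×2+1 = 3 → write 1 carry 1
  1×2+1 = 3 → write 1 carry 1
  1×2+1 = 3 → write 1 carry 1
  0×2+1 = 1 → write 1
  0×2 = 0 → write 0
  1×2 = 2 → write 0 carry 1
  1×2+1 = 3 → write 1 carry 1
  1×2+1 = 3 → write 1 carry 1
  0×2+1 = 1 → write 1
  0×2 = 0 → write 0
  1×2 = 2 → write 0 carry 1
  0×2+1 = 1 → write 1
  1×2 = 2 → write 0 carry 1
  0×2+1 = 1 → write 1
  0×2 = 0 → write 0
  1×2 = 2 → write 0 carry 1
  1×2+1 = 3 → write 1 carry 1
  1×2+1 = 3 → write 1 carry 1
  remaining carry: 1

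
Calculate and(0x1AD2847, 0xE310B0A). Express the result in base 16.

0x0210802

AND each hex digit independently (no carries):
  1&E=0, A&3=2, D&1=1, 2&0=0, 8&B=8, 4&0=0, 7&A=2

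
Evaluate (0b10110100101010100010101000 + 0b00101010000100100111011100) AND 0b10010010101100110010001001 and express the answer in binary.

0b10010010101100000010000000

Add column by column in base 2, right to left:
  0+0 = 0
  0+0 = 0
  0+1 = 1
  1+1 = 0 carry 1
  0+1+1 = 0 carry 1
  1+0+1 = 0 carry 1
  0+1+1 = 0 carry 1
  1+1+1 = 1 carry 1
  0+1+1 = 0 carry 1
  0+0+1 = 1
  0+0 = 0
  1+1 = 0 carry 1
  0+0+1 = 1
  1+0 = 1
  0+1 = 1
  1+0 = 1
  0+0 = 0
  1+0 = 1
  0+0 = 0
  0+1 = 1
  1+0 = 1
  0+1 = 1
  1+0 = 1
  1+1 = 0 carry 1
  0+0+1 = 1
  1+0 = 1
Sum = 0b11011110101111001010000100; now AND with 0b10010010101100110010001001:
  11011110101111001010000100
& 10010010101100110010001001
= 10010010101100000010000000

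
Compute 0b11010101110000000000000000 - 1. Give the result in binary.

The trailing 16 digits are 0, so subtracting 1 borrows through: they become 1 and the next digit up decrements.

0b11010101101111111111111111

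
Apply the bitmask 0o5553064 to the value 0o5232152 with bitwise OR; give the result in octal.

0o5773176

OR each oct digit independently (no carries):
  5|5=5, 2|5=7, 3|5=7, 2|3=3, 1|0=1, 5|6=7, 2|4=6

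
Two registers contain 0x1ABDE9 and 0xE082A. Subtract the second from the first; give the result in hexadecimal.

Subtract column by column in base 16:
  9-A → F (borrow)
  E-2-1 → B
  D-8 → 5
  B-0 → B
  A-E → C (borrow)
  1-0-1 → 0

0xCB5BF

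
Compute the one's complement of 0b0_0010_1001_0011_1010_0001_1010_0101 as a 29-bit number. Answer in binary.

0b11101011011000101111001011010

Invert each bit: 00010100100111010000110100101 → 11101011011000101111001011010.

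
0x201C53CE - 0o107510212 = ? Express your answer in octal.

0o3677341504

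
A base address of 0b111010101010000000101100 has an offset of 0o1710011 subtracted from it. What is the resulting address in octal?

0b111010101010000000101100 = 0o72520054 in octal.
Subtract column by column in base 8:
  4-1 → 3
  5-1 → 4
  0-0 → 0
  0-0 → 0
  2-1 → 1
  5-7 → 6 (borrow)
  2-1-1 → 0
  7-0 → 7

0o70610043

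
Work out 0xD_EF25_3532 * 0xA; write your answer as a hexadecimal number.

0x8B577413F4

Multiply each base-16 digit by 10, carrying:
  2×10 = 20 → write 4 carry 1
  3×10+1 = 31 → write F carry 1
  5×10+1 = 51 → write 3 carry 3
  3×10+3 = 33 → write 1 carry 2
  5×10+2 = 52 → write 4 carry 3
  2×10+3 = 23 → write 7 carry 1
  F×10+1 = 151 → write 7 carry 9
  E×10+9 = 149 → write 5 carry 9
  D×10+9 = 139 → write B carry 8
  remaining carry: 8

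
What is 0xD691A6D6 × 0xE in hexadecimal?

Multiply each base-16 digit by 14, carrying:
  6×14 = 84 → write 4 carry 5
  D×14+5 = 187 → write B carry 11
  6×14+11 = 95 → write F carry 5
  A×14+5 = 145 → write 1 carry 9
  1×14+9 = 23 → write 7 carry 1
  9×14+1 = 127 → write F carry 7
  6×14+7 = 91 → write B carry 5
  D×14+5 = 187 → write B carry 11
  remaining carry: B

0xBBBF71FB4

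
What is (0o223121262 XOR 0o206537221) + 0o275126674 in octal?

0o322544737

First 0o223121262 XOR 0o206537221 = 0o025416043.
Add column by column in base 8, right to left:
  3+4 = 7
  4+7 = 3 carry 1
  0+6+1 = 7
  6+6 = 4 carry 1
  1+2+1 = 4
  4+1 = 5
  5+5 = 2 carry 1
  2+7+1 = 2 carry 1
  0+2+1 = 3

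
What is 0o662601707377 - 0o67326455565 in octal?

0o573253231612

Subtract column by column in base 8:
  7-5 → 2
  7-6 → 1
  3-5 → 6 (borrow)
  7-5-1 → 1
  0-5 → 3 (borrow)
  7-4-1 → 2
  1-6 → 3 (borrow)
  0-2-1 → 5 (borrow)
  6-3-1 → 2
  2-7 → 3 (borrow)
  6-6-1 → 7 (borrow)
  6-0-1 → 5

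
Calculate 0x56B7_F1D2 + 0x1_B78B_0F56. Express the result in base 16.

0x20E430128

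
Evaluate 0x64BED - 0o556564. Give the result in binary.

0b110110111001111001

0x64BED = 0b1100100101111101101 in binary.
0o556564 = 0b101101110101110100 in binary.
Subtract column by column in base 2:
  1-0 → 1
  0-0 → 0
  1-1 → 0
  1-0 → 1
  0-1 → 1 (borrow)
  1-1-1 → 1 (borrow)
  1-1-1 → 1 (borrow)
  1-0-1 → 0
  1-1 → 0
  1-0 → 1
  0-1 → 1 (borrow)
  1-1-1 → 1 (borrow)
  0-1-1 → 0 (borrow)
  0-0-1 → 1 (borrow)
  1-1-1 → 1 (borrow)
  0-1-1 → 0 (borrow)
  0-0-1 → 1 (borrow)
  1-1-1 → 1 (borrow)
  1-0-1 → 0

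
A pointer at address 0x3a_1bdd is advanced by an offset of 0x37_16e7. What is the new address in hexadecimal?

0x7132c4

Add column by column in base 16, right to left:
  d+7 = 4 carry 1
  d+e+1 = c carry 1
  b+6+1 = 2 carry 1
  1+1+1 = 3
  a+7 = 1 carry 1
  3+3+1 = 7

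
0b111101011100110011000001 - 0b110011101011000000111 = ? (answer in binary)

0b110110111111011010111010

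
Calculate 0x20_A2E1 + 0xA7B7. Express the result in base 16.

0x214A98

Add column by column in base 16, right to left:
  1+7 = 8
  E+B = 9 carry 1
  2+7+1 = A
  A+A = 4 carry 1
  0+0+1 = 1
  2+0 = 2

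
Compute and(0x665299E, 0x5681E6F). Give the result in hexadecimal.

AND each hex digit independently (no carries):
  6&5=4, 6&6=6, 5&8=0, 2&1=0, 9&E=8, 9&6=0, E&F=E

0x460080E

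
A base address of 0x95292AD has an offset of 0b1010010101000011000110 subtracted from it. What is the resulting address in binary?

0b1001001010010100000111100111

0x95292AD = 0b1001010100101001001010101101 in binary.
Subtract column by column in base 2:
  1-0 → 1
  0-1 → 1 (borrow)
  1-1-1 → 1 (borrow)
  1-0-1 → 0
  0-0 → 0
  1-0 → 1
  0-1 → 1 (borrow)
  1-1-1 → 1 (borrow)
  0-0-1 → 1 (borrow)
  1-0-1 → 0
  0-0 → 0
  0-0 → 0
  1-1 → 0
  0-0 → 0
  0-1 → 1 (borrow)
  1-0-1 → 0
  0-1 → 1 (borrow)
  1-0-1 → 0
  0-0 → 0
  0-1 → 1 (borrow)
  1-0-1 → 0
  0-1 → 1 (borrow)
  1-0-1 → 0
  0-0 → 0
  1-0 → 1
  0-0 → 0
  0-0 → 0
  1-0 → 1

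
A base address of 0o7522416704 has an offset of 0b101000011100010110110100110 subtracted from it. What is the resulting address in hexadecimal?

0x383bf01e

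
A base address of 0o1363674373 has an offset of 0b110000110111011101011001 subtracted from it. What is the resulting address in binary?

0b1011000011000000000110100010

0o1363674373 = 0b1011110011110111100011111011 in binary.
Subtract column by column in base 2:
  1-1 → 0
  1-0 → 1
  0-0 → 0
  1-1 → 0
  1-1 → 0
  1-0 → 1
  1-1 → 0
  1-0 → 1
  0-1 → 1 (borrow)
  0-1-1 → 0 (borrow)
  0-1-1 → 0 (borrow)
  1-0-1 → 0
  1-1 → 0
  1-1 → 0
  1-1 → 0
  0-0 → 0
  1-1 → 0
  1-1 → 0
  1-0 → 1
  1-0 → 1
  0-0 → 0
  0-0 → 0
  1-1 → 0
  1-1 → 0
  1-0 → 1
  1-0 → 1
  0-0 → 0
  1-0 → 1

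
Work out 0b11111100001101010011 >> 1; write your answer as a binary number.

0b1111110000110101001

Right shift by 1: drop the 1 least-significant bit.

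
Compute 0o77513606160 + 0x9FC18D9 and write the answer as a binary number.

0b1000000111001010110010010101001001

0o77513606160 = 0b111111101001011110000110001110000 in binary.
0x9FC18D9 = 0b1001111111000001100011011001 in binary.
Add column by column in base 2, right to left:
  0+1 = 1
  0+0 = 0
  0+0 = 0
  0+1 = 1
  1+1 = 0 carry 1
  1+0+1 = 0 carry 1
  1+1+1 = 1 carry 1
  0+1+1 = 0 carry 1
  0+0+1 = 1
  0+0 = 0
  1+0 = 1
  1+1 = 0 carry 1
  0+1+1 = 0 carry 1
  0+0+1 = 1
  0+0 = 0
  0+0 = 0
  1+0 = 1
  1+0 = 1
  1+1 = 0 carry 1
  1+1+1 = 1 carry 1
  0+1+1 = 0 carry 1
  1+1+1 = 1 carry 1
  0+1+1 = 0 carry 1
  0+1+1 = 0 carry 1
  1+1+1 = 1 carry 1
  0+0+1 = 1
  1+0 = 1
  1+1 = 0 carry 1
  1+0+1 = 0 carry 1
  1+0+1 = 0 carry 1
  1+0+1 = 0 carry 1
  1+0+1 = 0 carry 1
  1+0+1 = 0 carry 1
  final carry 1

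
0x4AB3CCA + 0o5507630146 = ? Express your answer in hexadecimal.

0x31CA6D30

0o5507630146 = 0x2D1F3066 in hexadecimal.
Add column by column in base 16, right to left:
  A+6 = 0 carry 1
  C+6+1 = 3 carry 1
  C+0+1 = D
  3+3 = 6
  B+F = A carry 1
  A+1+1 = C
  4+D = 1 carry 1
  0+2+1 = 3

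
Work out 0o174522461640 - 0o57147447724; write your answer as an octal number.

0o115353011714

Subtract column by column in base 8:
  0-4 → 4 (borrow)
  4-2-1 → 1
  6-7 → 7 (borrow)
  1-7-1 → 1 (borrow)
  6-4-1 → 1
  4-4 → 0
  2-7 → 3 (borrow)
  2-4-1 → 5 (borrow)
  5-1-1 → 3
  4-7 → 5 (borrow)
  7-5-1 → 1
  1-0 → 1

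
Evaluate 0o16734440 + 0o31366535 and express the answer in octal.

Add column by column in base 8, right to left:
  0+5 = 5
  4+3 = 7
  4+5 = 1 carry 1
  4+6+1 = 3 carry 1
  3+6+1 = 2 carry 1
  7+3+1 = 3 carry 1
  6+1+1 = 0 carry 1
  1+3+1 = 5

0o50323175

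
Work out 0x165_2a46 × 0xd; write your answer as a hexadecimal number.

0x1223258e

Multiply each base-16 digit by 13, carrying:
  6×13 = 78 → write e carry 4
  4×13+4 = 56 → write 8 carry 3
  a×13+3 = 133 → write 5 carry 8
  2×13+8 = 34 → write 2 carry 2
  5×13+2 = 67 → write 3 carry 4
  6×13+4 = 82 → write 2 carry 5
  1×13+5 = 18 → write 2 carry 1
  remaining carry: 1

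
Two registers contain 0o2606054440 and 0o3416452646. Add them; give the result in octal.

Add column by column in base 8, right to left:
  0+6 = 6
  4+4 = 0 carry 1
  4+6+1 = 3 carry 1
  4+2+1 = 7
  5+5 = 2 carry 1
  0+4+1 = 5
  6+6 = 4 carry 1
  0+1+1 = 2
  6+4 = 2 carry 1
  2+3+1 = 6

0o6224527306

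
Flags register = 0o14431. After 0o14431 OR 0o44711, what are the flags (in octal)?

0o54731

OR each oct digit independently (no carries):
  1|4=5, 4|4=4, 4|7=7, 3|1=3, 1|1=1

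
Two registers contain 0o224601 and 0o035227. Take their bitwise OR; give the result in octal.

OR each oct digit independently (no carries):
  2|0=2, 2|3=3, 4|5=5, 6|2=6, 0|2=2, 1|7=7

0o235627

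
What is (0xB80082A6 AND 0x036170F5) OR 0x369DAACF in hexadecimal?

0x369DAAEF

0xB80082A6 AND 0x036170F5 = 0x000000A4.
Then OR with 0x369DAACF.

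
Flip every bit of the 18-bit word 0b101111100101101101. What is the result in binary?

0b010000011010010010

Invert each bit: 101111100101101101 → 010000011010010010.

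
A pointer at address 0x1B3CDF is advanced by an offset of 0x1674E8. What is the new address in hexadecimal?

Add column by column in base 16, right to left:
  F+8 = 7 carry 1
  D+E+1 = C carry 1
  C+4+1 = 1 carry 1
  3+7+1 = B
  B+6 = 1 carry 1
  1+1+1 = 3

0x31B1C7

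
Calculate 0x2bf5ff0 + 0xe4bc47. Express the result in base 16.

0x3a41c37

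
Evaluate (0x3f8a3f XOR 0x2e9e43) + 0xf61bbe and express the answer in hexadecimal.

0x107303a

First 0x3f8a3f XOR 0x2e9e43 = 0x11147c.
Add column by column in base 16, right to left:
  c+e = a carry 1
  7+b+1 = 3 carry 1
  4+b+1 = 0 carry 1
  1+1+1 = 3
  1+6 = 7
  1+f = 0 carry 1
  final carry 1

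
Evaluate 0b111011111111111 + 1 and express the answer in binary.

The trailing 11 digits are 1 (max in base 2), so adding 1 cascades: they roll to 0 and the next digit up increments.

0b111100000000000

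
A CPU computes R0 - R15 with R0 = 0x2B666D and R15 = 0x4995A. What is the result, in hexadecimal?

Subtract column by column in base 16:
  D-A → 3
  6-5 → 1
  6-9 → D (borrow)
  6-9-1 → C (borrow)
  B-4-1 → 6
  2-0 → 2

0x26CD13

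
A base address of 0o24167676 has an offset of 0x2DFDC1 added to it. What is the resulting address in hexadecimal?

0x7EED7F

0o24167676 = 0x50EFBE in hexadecimal.
Add column by column in base 16, right to left:
  E+1 = F
  B+C = 7 carry 1
  F+D+1 = D carry 1
  E+F+1 = E carry 1
  0+D+1 = E
  5+2 = 7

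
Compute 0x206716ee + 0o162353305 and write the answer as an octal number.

0o4214166663

0x206716ee = 0o4031613356 in octal.
Add column by column in base 8, right to left:
  6+5 = 3 carry 1
  5+0+1 = 6
  3+3 = 6
  3+3 = 6
  1+5 = 6
  6+3 = 1 carry 1
  1+2+1 = 4
  3+6 = 1 carry 1
  0+1+1 = 2
  4+0 = 4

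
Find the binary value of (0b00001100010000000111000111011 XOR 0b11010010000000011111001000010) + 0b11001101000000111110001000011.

0b110101011010001010110010111100

First 0b00001100010000000111000111011 XOR 0b11010010000000011111001000010 = 0b11011110010000011000001111001.
Add column by column in base 2, right to left:
  1+1 = 0 carry 1
  0+1+1 = 0 carry 1
  0+0+1 = 1
  1+0 = 1
  1+0 = 1
  1+0 = 1
  1+1 = 0 carry 1
  0+0+1 = 1
  0+0 = 0
  0+0 = 0
  0+1 = 1
  0+1 = 1
  1+1 = 0 carry 1
  1+1+1 = 1 carry 1
  0+1+1 = 0 carry 1
  0+0+1 = 1
  0+0 = 0
  0+0 = 0
  0+0 = 0
  1+0 = 1
  0+0 = 0
  0+1 = 1
  1+0 = 1
  1+1 = 0 carry 1
  1+1+1 = 1 carry 1
  1+0+1 = 0 carry 1
  0+0+1 = 1
  1+1 = 0 carry 1
  1+1+1 = 1 carry 1
  final carry 1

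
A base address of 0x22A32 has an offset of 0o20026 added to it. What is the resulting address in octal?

0o445110

0x22A32 = 0o425062 in octal.
Add column by column in base 8, right to left:
  2+6 = 0 carry 1
  6+2+1 = 1 carry 1
  0+0+1 = 1
  5+0 = 5
  2+2 = 4
  4+0 = 4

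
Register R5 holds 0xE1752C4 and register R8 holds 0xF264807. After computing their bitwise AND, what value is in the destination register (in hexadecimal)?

AND each hex digit independently (no carries):
  E&F=E, 1&2=0, 7&6=6, 5&4=4, 2&8=0, C&0=0, 4&7=4

0xE064004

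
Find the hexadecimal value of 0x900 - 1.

0x8FF

The trailing 2 digits are 0, so subtracting 1 borrows through: they become F and the next digit up decrements.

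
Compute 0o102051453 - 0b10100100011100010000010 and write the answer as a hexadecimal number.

0xb61aa9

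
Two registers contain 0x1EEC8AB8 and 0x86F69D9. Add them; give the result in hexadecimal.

Add column by column in base 16, right to left:
  8+9 = 1 carry 1
  B+D+1 = 9 carry 1
  A+9+1 = 4 carry 1
  8+6+1 = F
  C+F = B carry 1
  E+6+1 = 5 carry 1
  E+8+1 = 7 carry 1
  1+0+1 = 2

0x275BF491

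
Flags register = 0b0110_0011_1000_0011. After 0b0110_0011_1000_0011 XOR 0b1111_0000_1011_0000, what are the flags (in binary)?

0b1001001100110011

XOR bit by bit (1 where the bits differ):
  0110001110000011
^ 1111000010110000
= 1001001100110011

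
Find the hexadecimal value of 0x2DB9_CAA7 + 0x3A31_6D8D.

Add column by column in base 16, right to left:
  7+D = 4 carry 1
  A+8+1 = 3 carry 1
  A+D+1 = 8 carry 1
  C+6+1 = 3 carry 1
  9+1+1 = B
  B+3 = E
  D+A = 7 carry 1
  2+3+1 = 6

0x67EB3834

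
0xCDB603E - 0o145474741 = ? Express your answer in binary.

0b1011010001001110011001011101

0xCDB603E = 0b1100110110110110000000111110 in binary.
0o145474741 = 0b1100101100111100111100001 in binary.
Subtract column by column in base 2:
  0-1 → 1 (borrow)
  1-0-1 → 0
  1-0 → 1
  1-0 → 1
  1-0 → 1
  1-1 → 0
  0-1 → 1 (borrow)
  0-1-1 → 0 (borrow)
  0-1-1 → 0 (borrow)
  0-0-1 → 1 (borrow)
  0-0-1 → 1 (borrow)
  0-1-1 → 0 (borrow)
  0-1-1 → 0 (borrow)
  1-1-1 → 1 (borrow)
  1-1-1 → 1 (borrow)
  0-0-1 → 1 (borrow)
  1-0-1 → 0
  1-1 → 0
  0-1 → 1 (borrow)
  1-0-1 → 0
  1-1 → 0
  0-0 → 0
  1-0 → 1
  1-1 → 0
  0-1 → 1 (borrow)
  0-0-1 → 1 (borrow)
  1-0-1 → 0
  1-0 → 1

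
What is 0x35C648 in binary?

0b1101011100011001001000

Expand each hex digit to 4 bits: 3=0011 5=0101 C=1100 6=0110 4=0100 8=1000.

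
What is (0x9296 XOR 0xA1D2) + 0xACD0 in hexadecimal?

0xE014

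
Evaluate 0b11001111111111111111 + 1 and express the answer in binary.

0b11010000000000000000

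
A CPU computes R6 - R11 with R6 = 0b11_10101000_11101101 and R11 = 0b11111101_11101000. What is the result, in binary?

Subtract column by column in base 2:
  1-0 → 1
  0-0 → 0
  1-0 → 1
  1-1 → 0
  0-0 → 0
  1-1 → 0
  1-1 → 0
  1-1 → 0
  0-1 → 1 (borrow)
  0-0-1 → 1 (borrow)
  0-1-1 → 0 (borrow)
  1-1-1 → 1 (borrow)
  0-1-1 → 0 (borrow)
  1-1-1 → 1 (borrow)
  0-1-1 → 0 (borrow)
  1-1-1 → 1 (borrow)
  1-0-1 → 0
  1-0 → 1

0b101010101100000101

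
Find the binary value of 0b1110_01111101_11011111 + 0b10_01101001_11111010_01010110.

Add column by column in base 2, right to left:
  1+0 = 1
  1+1 = 0 carry 1
  1+1+1 = 1 carry 1
  1+0+1 = 0 carry 1
  1+1+1 = 1 carry 1
  0+0+1 = 1
  1+1 = 0 carry 1
  1+0+1 = 0 carry 1
  1+0+1 = 0 carry 1
  0+1+1 = 0 carry 1
  1+0+1 = 0 carry 1
  1+1+1 = 1 carry 1
  1+1+1 = 1 carry 1
  1+1+1 = 1 carry 1
  1+1+1 = 1 carry 1
  0+1+1 = 0 carry 1
  0+1+1 = 0 carry 1
  1+0+1 = 0 carry 1
  1+0+1 = 0 carry 1
  1+1+1 = 1 carry 1
  0+0+1 = 1
  0+1 = 1
  0+1 = 1
  0+0 = 0
  0+0 = 0
  0+1 = 1

0b10011110000111100000110101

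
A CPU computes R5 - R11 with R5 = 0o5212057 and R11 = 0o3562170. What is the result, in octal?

0o1427667

Subtract column by column in base 8:
  7-0 → 7
  5-7 → 6 (borrow)
  0-1-1 → 6 (borrow)
  2-2-1 → 7 (borrow)
  1-6-1 → 2 (borrow)
  2-5-1 → 4 (borrow)
  5-3-1 → 1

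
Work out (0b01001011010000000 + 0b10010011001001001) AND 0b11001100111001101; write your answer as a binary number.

0b11001100011001001

Add column by column in base 2, right to left:
  0+1 = 1
  0+0 = 0
  0+0 = 0
  0+1 = 1
  0+0 = 0
  0+0 = 0
  0+1 = 1
  1+0 = 1
  0+0 = 0
  1+1 = 0 carry 1
  1+1+1 = 1 carry 1
  0+0+1 = 1
  1+0 = 1
  0+1 = 1
  0+0 = 0
  1+0 = 1
  0+1 = 1
Sum = 0b11011110011001001; now AND with 0b11001100111001101:
  11011110011001001
& 11001100111001101
= 11001100011001001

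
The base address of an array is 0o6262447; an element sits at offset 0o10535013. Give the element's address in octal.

Add column by column in base 8, right to left:
  7+3 = 2 carry 1
  4+1+1 = 6
  4+0 = 4
  2+5 = 7
  6+3 = 1 carry 1
  2+5+1 = 0 carry 1
  6+0+1 = 7
  0+1 = 1

0o17017462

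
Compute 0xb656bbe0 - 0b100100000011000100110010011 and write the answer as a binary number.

0xb656bbe0 = 0b10110110010101101011101111100000 in binary.
Subtract column by column in base 2:
  0-1 → 1 (borrow)
  0-1-1 → 0 (borrow)
  0-0-1 → 1 (borrow)
  0-0-1 → 1 (borrow)
  0-1-1 → 0 (borrow)
  1-0-1 → 0
  1-0 → 1
  1-1 → 0
  1-1 → 0
  1-0 → 1
  0-0 → 0
  1-1 → 0
  1-0 → 1
  1-0 → 1
  0-0 → 0
  1-1 → 0
  0-1 → 1 (borrow)
  1-0-1 → 0
  1-0 → 1
  0-0 → 0
  1-0 → 1
  0-0 → 0
  1-0 → 1
  0-1 → 1 (borrow)
  0-0-1 → 1 (borrow)
  1-0-1 → 0
  1-1 → 0
  0-0 → 0
  1-0 → 1
  1-0 → 1
  0-0 → 0
  1-0 → 1

0b10110001110101010011001001001101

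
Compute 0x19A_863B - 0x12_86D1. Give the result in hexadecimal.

0x187FF6A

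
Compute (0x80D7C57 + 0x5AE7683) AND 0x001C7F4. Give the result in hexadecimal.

0x1C2D0

Add column by column in base 16, right to left:
  7+3 = A
  5+8 = D
  C+6 = 2 carry 1
  7+7+1 = F
  D+E = B carry 1
  0+A+1 = B
  8+5 = D
Sum = 0xDBBF2DA; now AND with 0x001C7F4:
  D&0=0, B&0=0, B&1=1, F&C=C, 2&7=2, D&F=D, A&4=0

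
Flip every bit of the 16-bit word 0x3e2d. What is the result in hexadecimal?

0xc1d2

Each hex digit d becomes f−d:
  3→c, e→1, 2→d, d→2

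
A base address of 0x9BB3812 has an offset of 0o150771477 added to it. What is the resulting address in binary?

0x9BB3812 = 0b1001101110110011100000010010 in binary.
0o150771477 = 0b1101000111111001100111111 in binary.
Add column by column in base 2, right to left:
  0+1 = 1
  1+1 = 0 carry 1
  0+1+1 = 0 carry 1
  0+1+1 = 0 carry 1
  1+1+1 = 1 carry 1
  0+1+1 = 0 carry 1
  0+0+1 = 1
  0+0 = 0
  0+1 = 1
  0+1 = 1
  0+0 = 0
  1+0 = 1
  1+1 = 0 carry 1
  1+1+1 = 1 carry 1
  0+1+1 = 0 carry 1
  0+1+1 = 0 carry 1
  1+1+1 = 1 carry 1
  1+1+1 = 1 carry 1
  0+0+1 = 1
  1+0 = 1
  1+0 = 1
  1+1 = 0 carry 1
  0+0+1 = 1
  1+1 = 0 carry 1
  1+1+1 = 1 carry 1
  0+0+1 = 1
  0+0 = 0
  1+0 = 1

0b1011010111110010101101010001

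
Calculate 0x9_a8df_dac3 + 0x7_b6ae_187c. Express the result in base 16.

0x115f8df33f

Add column by column in base 16, right to left:
  3+c = f
  c+7 = 3 carry 1
  a+8+1 = 3 carry 1
  d+1+1 = f
  f+e = d carry 1
  d+a+1 = 8 carry 1
  8+6+1 = f
  a+b = 5 carry 1
  9+7+1 = 1 carry 1
  final carry 1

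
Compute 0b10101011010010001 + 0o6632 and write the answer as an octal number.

0o262053

0b10101011010010001 = 0o253221 in octal.
Add column by column in base 8, right to left:
  1+2 = 3
  2+3 = 5
  2+6 = 0 carry 1
  3+6+1 = 2 carry 1
  5+0+1 = 6
  2+0 = 2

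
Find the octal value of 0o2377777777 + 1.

0o2400000000

The trailing 8 digits are 7 (max in base 8), so adding 1 cascades: they roll to 0 and the next digit up increments.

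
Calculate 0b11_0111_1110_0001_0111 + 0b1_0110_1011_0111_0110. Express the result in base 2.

Add column by column in base 2, right to left:
  1+0 = 1
  1+1 = 0 carry 1
  1+1+1 = 1 carry 1
  0+0+1 = 1
  1+1 = 0 carry 1
  0+1+1 = 0 carry 1
  0+1+1 = 0 carry 1
  0+0+1 = 1
  0+1 = 1
  1+1 = 0 carry 1
  1+0+1 = 0 carry 1
  1+1+1 = 1 carry 1
  1+0+1 = 0 carry 1
  1+1+1 = 1 carry 1
  1+1+1 = 1 carry 1
  0+0+1 = 1
  1+1 = 0 carry 1
  1+0+1 = 0 carry 1
  final carry 1

0b1001110100110001101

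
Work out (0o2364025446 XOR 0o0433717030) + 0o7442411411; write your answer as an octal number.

0o12422344107

First 0o2364025446 XOR 0o0433717030 = 0o2757732476.
Add column by column in base 8, right to left:
  6+1 = 7
  7+1 = 0 carry 1
  4+4+1 = 1 carry 1
  2+1+1 = 4
  3+1 = 4
  7+4 = 3 carry 1
  7+2+1 = 2 carry 1
  5+4+1 = 2 carry 1
  7+4+1 = 4 carry 1
  2+7+1 = 2 carry 1
  final carry 1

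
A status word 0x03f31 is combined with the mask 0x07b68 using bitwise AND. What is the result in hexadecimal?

AND each hex digit independently (no carries):
  0&0=0, 3&7=3, f&b=b, 3&6=2, 1&8=0

0x03b20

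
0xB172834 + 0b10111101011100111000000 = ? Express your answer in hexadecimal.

0b10111101011100111000000 = 0x5EB9C0 in hexadecimal.
Add column by column in base 16, right to left:
  4+0 = 4
  3+C = F
  8+9 = 1 carry 1
  2+B+1 = E
  7+E = 5 carry 1
  1+5+1 = 7
  B+0 = B

0xB75E1F4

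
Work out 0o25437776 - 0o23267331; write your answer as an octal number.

0o2150445

Subtract column by column in base 8:
  6-1 → 5
  7-3 → 4
  7-3 → 4
  7-7 → 0
  3-6 → 5 (borrow)
  4-2-1 → 1
  5-3 → 2
  2-2 → 0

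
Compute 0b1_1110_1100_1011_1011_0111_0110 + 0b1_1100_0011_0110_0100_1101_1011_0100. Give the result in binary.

0b11110001000110000100100101010

Add column by column in base 2, right to left:
  0+0 = 0
  1+0 = 1
  1+1 = 0 carry 1
  0+0+1 = 1
  1+1 = 0 carry 1
  1+1+1 = 1 carry 1
  1+0+1 = 0 carry 1
  0+1+1 = 0 carry 1
  1+1+1 = 1 carry 1
  1+0+1 = 0 carry 1
  0+1+1 = 0 carry 1
  1+1+1 = 1 carry 1
  1+0+1 = 0 carry 1
  1+0+1 = 0 carry 1
  0+1+1 = 0 carry 1
  1+0+1 = 0 carry 1
  0+0+1 = 1
  0+1 = 1
  1+1 = 0 carry 1
  1+0+1 = 0 carry 1
  0+1+1 = 0 carry 1
  1+1+1 = 1 carry 1
  1+0+1 = 0 carry 1
  1+0+1 = 0 carry 1
  1+0+1 = 0 carry 1
  0+0+1 = 1
  0+1 = 1
  0+1 = 1
  0+1 = 1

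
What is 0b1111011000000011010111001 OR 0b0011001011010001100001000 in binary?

0b1111011011010011110111001

OR bit by bit (1 where either bit is 1):
  1111011000000011010111001
| 0011001011010001100001000
= 1111011011010011110111001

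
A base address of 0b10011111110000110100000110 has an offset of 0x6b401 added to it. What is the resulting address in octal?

0b10011111110000110100000110 = 0o237606406 in octal.
0x6b401 = 0o1532001 in octal.
Add column by column in base 8, right to left:
  6+1 = 7
  0+0 = 0
  4+0 = 4
  6+2 = 0 carry 1
  0+3+1 = 4
  6+5 = 3 carry 1
  7+1+1 = 1 carry 1
  3+0+1 = 4
  2+0 = 2

0o241340407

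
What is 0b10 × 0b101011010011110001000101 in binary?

0b1010110100111100010001010

Multiply each base-2 digit by 2, carrying:
  1×2 = 2 → write 0 carry 1
  0×2+1 = 1 → write 1
  1×2 = 2 → write 0 carry 1
  0×2+1 = 1 → write 1
  0×2 = 0 → write 0
  0×2 = 0 → write 0
  1×2 = 2 → write 0 carry 1
  0×2+1 = 1 → write 1
  0×2 = 0 → write 0
  0×2 = 0 → write 0
  1×2 = 2 → write 0 carry 1
  1×2+1 = 3 → write 1 carry 1
  1×2+1 = 3 → write 1 carry 1
  1×2+1 = 3 → write 1 carry 1
  0×2+1 = 1 → write 1
  0×2 = 0 → write 0
  1×2 = 2 → write 0 carry 1
  0×2+1 = 1 → write 1
  1×2 = 2 → write 0 carry 1
  1×2+1 = 3 → write 1 carry 1
  0×2+1 = 1 → write 1
  1×2 = 2 → write 0 carry 1
  0×2+1 = 1 → write 1
  1×2 = 2 → write 0 carry 1
  remaining carry: 1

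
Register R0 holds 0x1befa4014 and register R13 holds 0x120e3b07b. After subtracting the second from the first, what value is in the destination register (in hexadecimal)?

0x9e168f99

Subtract column by column in base 16:
  4-b → 9 (borrow)
  1-7-1 → 9 (borrow)
  0-0-1 → f (borrow)
  4-b-1 → 8 (borrow)
  a-3-1 → 6
  f-e → 1
  e-0 → e
  b-2 → 9
  1-1 → 0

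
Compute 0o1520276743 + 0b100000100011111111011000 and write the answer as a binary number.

0o1520276743 = 0b1101010000010111110111100011 in binary.
Add column by column in base 2, right to left:
  1+0 = 1
  1+0 = 1
  0+0 = 0
  0+1 = 1
  0+1 = 1
  1+0 = 1
  1+1 = 0 carry 1
  1+1+1 = 1 carry 1
  1+1+1 = 1 carry 1
  0+1+1 = 0 carry 1
  1+1+1 = 1 carry 1
  1+1+1 = 1 carry 1
  1+1+1 = 1 carry 1
  1+1+1 = 1 carry 1
  1+0+1 = 0 carry 1
  0+0+1 = 1
  1+0 = 1
  0+1 = 1
  0+0 = 0
  0+0 = 0
  0+0 = 0
  0+0 = 0
  1+0 = 1
  0+1 = 1
  1+0 = 1
  0+0 = 0
  1+0 = 1
  1+0 = 1

0b1101110000111011110110111011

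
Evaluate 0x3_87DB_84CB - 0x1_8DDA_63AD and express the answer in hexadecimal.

0x1FA01211E

Subtract column by column in base 16:
  B-D → E (borrow)
  C-A-1 → 1
  4-3 → 1
  8-6 → 2
  B-A → 1
  D-D → 0
  7-D → A (borrow)
  8-8-1 → F (borrow)
  3-1-1 → 1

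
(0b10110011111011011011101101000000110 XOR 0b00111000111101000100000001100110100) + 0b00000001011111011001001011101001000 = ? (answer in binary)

First 0b10110011111011011011101101000000110 XOR 0b00111000111101000100000001100110100 = 0b10001011000110011111101100100110010.
Add column by column in base 2, right to left:
  0+0 = 0
  1+0 = 1
  0+0 = 0
  0+1 = 1
  1+0 = 1
  1+0 = 1
  0+1 = 1
  0+0 = 0
  1+1 = 0 carry 1
  0+1+1 = 0 carry 1
  0+1+1 = 0 carry 1
  1+0+1 = 0 carry 1
  1+1+1 = 1 carry 1
  0+0+1 = 1
  1+0 = 1
  1+1 = 0 carry 1
  1+0+1 = 0 carry 1
  1+0+1 = 0 carry 1
  1+1+1 = 1 carry 1
  1+1+1 = 1 carry 1
  0+0+1 = 1
  0+1 = 1
  1+1 = 0 carry 1
  1+1+1 = 1 carry 1
  0+1+1 = 0 carry 1
  0+1+1 = 0 carry 1
  0+0+1 = 1
  1+1 = 0 carry 1
  1+0+1 = 0 carry 1
  0+0+1 = 1
  1+0 = 1
  0+0 = 0
  0+0 = 0
  0+0 = 0
  1+0 = 1

0b10001100100101111000111000001111010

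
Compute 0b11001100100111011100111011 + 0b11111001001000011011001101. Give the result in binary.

0b111000101101111111000001000

Add column by column in base 2, right to left:
  1+1 = 0 carry 1
  1+0+1 = 0 carry 1
  0+1+1 = 0 carry 1
  1+1+1 = 1 carry 1
  1+0+1 = 0 carry 1
  1+0+1 = 0 carry 1
  0+1+1 = 0 carry 1
  0+1+1 = 0 carry 1
  1+0+1 = 0 carry 1
  1+1+1 = 1 carry 1
  1+1+1 = 1 carry 1
  0+0+1 = 1
  1+0 = 1
  1+0 = 1
  1+0 = 1
  0+1 = 1
  0+0 = 0
  1+0 = 1
  0+1 = 1
  0+0 = 0
  1+0 = 1
  1+1 = 0 carry 1
  0+1+1 = 0 carry 1
  0+1+1 = 0 carry 1
  1+1+1 = 1 carry 1
  1+1+1 = 1 carry 1
  final carry 1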